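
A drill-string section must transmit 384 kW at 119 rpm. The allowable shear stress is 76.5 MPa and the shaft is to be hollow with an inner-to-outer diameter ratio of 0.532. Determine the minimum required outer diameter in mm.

131 mm

ω = 2π·119/60 = 12.46 rad/s, so T = P/ω = 384×10³ / 12.46 = 30810 N·m.
For a hollow shaft with d_i/d_o = 0.532: τ_max = 16T/(π d_o³ (1−k⁴)), so d_o = [16T/(π τ_allow (1−k⁴))]^(1/3) = [16·30810/(π·7.65×10^7·0.9199)]^(1/3) = 0.1306 m.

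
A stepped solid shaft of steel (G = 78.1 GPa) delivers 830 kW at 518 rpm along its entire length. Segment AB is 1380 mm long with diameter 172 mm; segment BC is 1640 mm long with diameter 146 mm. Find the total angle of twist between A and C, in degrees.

0.593°

ω = 2π·518/60 = 54.24 rad/s, so T = P/ω = 830×10³ / 54.24 = 15300 N·m.
J_AB = π(0.172)⁴/32 = 8.59×10^-5 m⁴; J_BC = π(0.146)⁴/32 = 4.46×10^-5 m⁴.
θ = (T/G)·Σ L_i/J_i = (15300/78.1×10⁹)·(1.38/8.59×10^-5 + 1.64/4.46×10^-5) = 0.01035 rad.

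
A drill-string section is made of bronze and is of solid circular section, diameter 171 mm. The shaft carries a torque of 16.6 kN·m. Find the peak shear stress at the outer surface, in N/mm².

J = πd⁴/32 = π(0.171)⁴/32 = 8.394×10^-5 m⁴.
τ_max = T·r/J = 16600 × 0.0855 / 8.394×10^-5 = 1.691×10^7 Pa.

16.9 N/mm²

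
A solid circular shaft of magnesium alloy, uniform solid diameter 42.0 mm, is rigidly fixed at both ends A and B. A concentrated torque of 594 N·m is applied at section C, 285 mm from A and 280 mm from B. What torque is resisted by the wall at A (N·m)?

294 N·m

With uniform GJ and both ends fixed, compatibility θ_AC = θ_CB gives T_A·a = T_B·b, together with T_A + T_B = T₀.
T_A = T₀·b/(a+b) = 594.0·280/565.0 = 294.4 N·m; T_B = 299.6 N·m.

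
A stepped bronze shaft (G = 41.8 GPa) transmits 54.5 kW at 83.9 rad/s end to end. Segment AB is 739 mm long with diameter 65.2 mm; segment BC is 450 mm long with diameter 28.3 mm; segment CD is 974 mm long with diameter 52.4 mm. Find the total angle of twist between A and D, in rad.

ω = 83.9 rad/s, so T = P/ω = 54.5×10³ / 83.90 = 649.6 N·m.
J_AB = π(0.0652)⁴/32 = 1.77×10^-6 m⁴; J_BC = π(0.0283)⁴/32 = 6.30×10^-8 m⁴; J_CD = π(0.0524)⁴/32 = 7.40×10^-7 m⁴.
θ = (T/G)·Σ L_i/J_i = (649.6/41.8×10⁹)·(0.739/1.77×10^-6 + 0.450/6.30×10^-8 + 0.974/7.40×10^-7) = 0.1380 rad.

0.138 rad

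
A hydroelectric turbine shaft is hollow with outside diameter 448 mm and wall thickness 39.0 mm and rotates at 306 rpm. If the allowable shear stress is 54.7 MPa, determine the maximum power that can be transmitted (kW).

J = π(d_o⁴ − d_i⁴)/32 = π(0.448⁴ − 0.370⁴)/32 = 2.115×10^-3 m⁴.
T_max = τ_allow·J/r = 5.47×10^7 × 2.115×10^-3 / 0.224 = 516400 N·m.
ω = 2π·306/60 = 32.04 rad/s, so P_max = T_max·ω = 1.655×10^7 W.

16500 kW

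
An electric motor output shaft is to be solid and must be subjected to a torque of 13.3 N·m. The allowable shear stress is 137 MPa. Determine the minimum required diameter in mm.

For a solid shaft τ_max = 16T/(πd³), so d = (16T/(π τ_allow))^(1/3) = (16·13.30/(π·1.37×10^8))^(1/3) = 0.007907 m.

7.91 mm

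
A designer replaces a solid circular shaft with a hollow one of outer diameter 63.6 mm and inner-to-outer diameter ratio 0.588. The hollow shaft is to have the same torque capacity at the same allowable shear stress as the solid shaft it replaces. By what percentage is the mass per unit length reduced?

Equal τ_max and T ⇒ the solid shaft needs d_s³ = d_o³(1−k⁴), so d_s = 63.6·(1−0.588⁴)^(1/3) = 60.96 mm.
Area ratio A_h/A_s = d_o²(1−k²)/d_s² = (1−k²)/(1−k⁴)^(2/3) = 0.7122.
Mass saving = 1 − 0.7122 = 28.8 %.

28.8 %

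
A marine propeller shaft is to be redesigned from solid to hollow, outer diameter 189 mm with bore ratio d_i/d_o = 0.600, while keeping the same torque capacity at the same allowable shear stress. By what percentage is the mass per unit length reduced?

29.8 %

Equal τ_max and T ⇒ the solid shaft needs d_s³ = d_o³(1−k⁴), so d_s = 189·(1−0.600⁴)^(1/3) = 180.5 mm.
Area ratio A_h/A_s = d_o²(1−k²)/d_s² = (1−k²)/(1−k⁴)^(2/3) = 0.7020.
Mass saving = 1 − 0.7020 = 29.8 %.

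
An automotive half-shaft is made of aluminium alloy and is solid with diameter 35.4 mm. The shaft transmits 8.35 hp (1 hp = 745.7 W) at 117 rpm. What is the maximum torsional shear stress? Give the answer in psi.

8460 psi

ω = 2π·117/60 = 12.25 rad/s, so T = P/ω = 8.35×745.7 / 12.25 = 508.2 N·m.
J = πd⁴/32 = π(0.0354)⁴/32 = 1.542×10^-7 m⁴.
τ_max = T·r/J = 508.2 × 0.0177 / 1.542×10^-7 = 5.834×10^7 Pa.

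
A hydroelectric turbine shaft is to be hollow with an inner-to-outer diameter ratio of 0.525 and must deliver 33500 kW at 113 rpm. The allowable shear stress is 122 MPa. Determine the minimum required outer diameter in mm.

504 mm

ω = 2π·113/60 = 11.83 rad/s, so T = P/ω = 33500×10³ / 11.83 = 2.831e6 N·m.
For a hollow shaft with d_i/d_o = 0.525: τ_max = 16T/(π d_o³ (1−k⁴)), so d_o = [16T/(π τ_allow (1−k⁴))]^(1/3) = [16·2.831e6/(π·1.22×10^8·0.9240)]^(1/3) = 0.5038 m.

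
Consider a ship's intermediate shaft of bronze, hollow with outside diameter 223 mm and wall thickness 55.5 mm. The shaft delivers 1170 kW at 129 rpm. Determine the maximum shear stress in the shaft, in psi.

6160 psi

ω = 2π·129/60 = 13.51 rad/s, so T = P/ω = 1170×10³ / 13.51 = 86610 N·m.
J = π(d_o⁴ − d_i⁴)/32 = π(0.223⁴ − 0.112⁴)/32 = 2.273×10^-4 m⁴.
τ_max = T·r/J = 86610 × 0.112 / 2.273×10^-4 = 4.248×10^7 Pa.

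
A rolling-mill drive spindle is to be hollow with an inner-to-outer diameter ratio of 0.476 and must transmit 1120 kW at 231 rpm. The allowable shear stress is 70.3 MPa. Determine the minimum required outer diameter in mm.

ω = 2π·231/60 = 24.19 rad/s, so T = P/ω = 1120×10³ / 24.19 = 46300 N·m.
For a hollow shaft with d_i/d_o = 0.476: τ_max = 16T/(π d_o³ (1−k⁴)), so d_o = [16T/(π τ_allow (1−k⁴))]^(1/3) = [16·46300/(π·7.03×10^7·0.9487)]^(1/3) = 0.1523 m.

152 mm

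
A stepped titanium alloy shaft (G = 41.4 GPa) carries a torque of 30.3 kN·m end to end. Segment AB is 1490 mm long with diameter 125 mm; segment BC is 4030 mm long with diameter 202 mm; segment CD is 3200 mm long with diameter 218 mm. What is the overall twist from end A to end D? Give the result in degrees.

J_AB = π(0.125)⁴/32 = 2.40×10^-5 m⁴; J_BC = π(0.202)⁴/32 = 1.63×10^-4 m⁴; J_CD = π(0.218)⁴/32 = 2.22×10^-4 m⁴.
θ = (T/G)·Σ L_i/J_i = (30300/41.4×10⁹)·(1.49/2.40×10^-5 + 4.03/1.63×10^-4 + 3.20/2.22×10^-4) = 0.07410 rad.

4.25°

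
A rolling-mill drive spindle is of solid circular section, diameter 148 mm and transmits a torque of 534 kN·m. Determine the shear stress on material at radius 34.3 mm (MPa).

389 MPa

J = πd⁴/32 = π(0.148)⁴/32 = 4.710×10^-5 m⁴.
Shear stress varies linearly with radius: τ = T·r/J = 534000 × 0.0343 / 4.710×10^-5 = 3.889×10^8 Pa.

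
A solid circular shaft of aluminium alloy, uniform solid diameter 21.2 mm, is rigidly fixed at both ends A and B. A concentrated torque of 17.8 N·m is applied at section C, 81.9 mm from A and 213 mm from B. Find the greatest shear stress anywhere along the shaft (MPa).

6.87 MPa

With uniform GJ and both ends fixed, compatibility θ_AC = θ_CB gives T_A·a = T_B·b, together with T_A + T_B = T₀.
T_A = T₀·b/(a+b) = 17.80·213/294.9 = 12.86 N·m; T_B = 4.943 N·m.
τ in each portion: τ_AC = 6.87×10^6 Pa, τ_CB = 2.64×10^6 Pa; maximum is in AC.
τ_max = T_AC·r/J = 12.86·0.0106/1.98×10^-8 = 6.872×10^6 Pa.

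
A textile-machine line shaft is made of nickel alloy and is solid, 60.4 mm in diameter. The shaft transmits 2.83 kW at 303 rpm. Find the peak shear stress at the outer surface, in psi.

299 psi

ω = 2π·303/60 = 31.73 rad/s, so T = P/ω = 2.83×10³ / 31.73 = 89.19 N·m.
J = πd⁴/32 = π(0.0604)⁴/32 = 1.307×10^-6 m⁴.
τ_max = T·r/J = 89.19 × 0.0302 / 1.307×10^-6 = 2.061×10^6 Pa.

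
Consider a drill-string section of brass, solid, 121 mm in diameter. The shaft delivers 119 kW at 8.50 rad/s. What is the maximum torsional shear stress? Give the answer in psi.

5840 psi

ω = 8.50 rad/s, so T = P/ω = 119×10³ / 8.500 = 14000 N·m.
J = πd⁴/32 = π(0.121)⁴/32 = 2.104×10^-5 m⁴.
τ_max = T·r/J = 14000 × 0.0605 / 2.104×10^-5 = 4.025×10^7 Pa.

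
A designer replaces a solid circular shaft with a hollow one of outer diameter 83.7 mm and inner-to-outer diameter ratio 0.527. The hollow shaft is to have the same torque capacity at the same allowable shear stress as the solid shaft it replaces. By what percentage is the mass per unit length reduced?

Equal τ_max and T ⇒ the solid shaft needs d_s³ = d_o³(1−k⁴), so d_s = 83.7·(1−0.527⁴)^(1/3) = 81.49 mm.
Area ratio A_h/A_s = d_o²(1−k²)/d_s² = (1−k²)/(1−k⁴)^(2/3) = 0.7620.
Mass saving = 1 − 0.7620 = 23.8 %.

23.8 %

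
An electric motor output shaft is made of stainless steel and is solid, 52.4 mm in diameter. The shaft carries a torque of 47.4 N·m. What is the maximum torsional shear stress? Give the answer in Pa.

1.68e6 Pa

J = πd⁴/32 = π(0.0524)⁴/32 = 7.402×10^-7 m⁴.
τ_max = T·r/J = 47.40 × 0.0262 / 7.402×10^-7 = 1.678×10^6 Pa.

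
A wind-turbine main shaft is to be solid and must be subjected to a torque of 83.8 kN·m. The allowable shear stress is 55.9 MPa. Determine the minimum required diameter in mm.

197 mm

For a solid shaft τ_max = 16T/(πd³), so d = (16T/(π τ_allow))^(1/3) = (16·83800/(π·5.59×10^7))^(1/3) = 0.1969 m.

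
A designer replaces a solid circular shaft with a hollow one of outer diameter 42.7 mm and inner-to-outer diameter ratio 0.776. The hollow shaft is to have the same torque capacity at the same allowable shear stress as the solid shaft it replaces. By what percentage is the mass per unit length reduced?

46.3 %

Equal τ_max and T ⇒ the solid shaft needs d_s³ = d_o³(1−k⁴), so d_s = 42.7·(1−0.776⁴)^(1/3) = 36.75 mm.
Area ratio A_h/A_s = d_o²(1−k²)/d_s² = (1−k²)/(1−k⁴)^(2/3) = 0.5371.
Mass saving = 1 − 0.5371 = 46.3 %.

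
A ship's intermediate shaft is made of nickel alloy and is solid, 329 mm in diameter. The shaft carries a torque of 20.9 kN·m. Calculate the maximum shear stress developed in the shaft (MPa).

2.99 MPa

J = πd⁴/32 = π(0.329)⁴/32 = 1.150×10^-3 m⁴.
τ_max = T·r/J = 20900 × 0.165 / 1.150×10^-3 = 2.989×10^6 Pa.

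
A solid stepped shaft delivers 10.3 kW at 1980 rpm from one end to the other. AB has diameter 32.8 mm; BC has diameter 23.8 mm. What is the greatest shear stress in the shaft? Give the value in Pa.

1.88e7 Pa

ω = 2π·1980/60 = 207.3 rad/s, so T = P/ω = 10.3×10³ / 207.3 = 49.68 N·m.
Under the same torque, τ_max = 16T/(πd³) is largest where d is smallest — segment BC (d = 23.8 mm).
τ_max = 16·49.68/(π·(0.0238)³) = 1.877×10^7 Pa.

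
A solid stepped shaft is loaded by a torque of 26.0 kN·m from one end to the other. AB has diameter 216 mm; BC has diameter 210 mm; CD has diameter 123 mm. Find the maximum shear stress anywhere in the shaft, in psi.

Under the same torque, τ_max = 16T/(πd³) is largest where d is smallest — segment CD (d = 123 mm).
τ_max = 16·26000/(π·(0.123)³) = 7.116×10^7 Pa.

10300 psi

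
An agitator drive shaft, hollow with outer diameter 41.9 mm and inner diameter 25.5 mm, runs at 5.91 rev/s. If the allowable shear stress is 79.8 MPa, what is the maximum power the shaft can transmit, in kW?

36.9 kW

J = π(d_o⁴ − d_i⁴)/32 = π(0.0419⁴ − 0.0255⁴)/32 = 2.611×10^-7 m⁴.
T_max = τ_allow·J/r = 7.98×10^7 × 2.611×10^-7 / 0.0209 = 994.5 N·m.
ω = 2π·5.91 = 37.13 rad/s, so P_max = T_max·ω = 3.693×10^4 W.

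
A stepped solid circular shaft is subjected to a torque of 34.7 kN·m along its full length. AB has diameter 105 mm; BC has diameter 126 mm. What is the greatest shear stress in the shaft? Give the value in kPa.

Under the same torque, τ_max = 16T/(πd³) is largest where d is smallest — segment AB (d = 105 mm).
τ_max = 16·34700/(π·(0.105)³) = 1.527×10^8 Pa.

153000 kPa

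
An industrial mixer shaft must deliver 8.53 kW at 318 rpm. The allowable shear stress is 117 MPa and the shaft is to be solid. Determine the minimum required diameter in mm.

22.3 mm

ω = 2π·318/60 = 33.30 rad/s, so T = P/ω = 8.53×10³ / 33.30 = 256.1 N·m.
For a solid shaft τ_max = 16T/(πd³), so d = (16T/(π τ_allow))^(1/3) = (16·256.1/(π·1.17×10^8))^(1/3) = 0.02234 m.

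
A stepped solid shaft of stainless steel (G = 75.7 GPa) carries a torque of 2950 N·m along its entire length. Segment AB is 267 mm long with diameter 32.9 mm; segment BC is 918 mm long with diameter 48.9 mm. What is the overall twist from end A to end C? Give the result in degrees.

8.83°

J_AB = π(0.0329)⁴/32 = 1.15×10^-7 m⁴; J_BC = π(0.0489)⁴/32 = 5.61×10^-7 m⁴.
θ = (T/G)·Σ L_i/J_i = (2950/75.7×10⁹)·(0.267/1.15×10^-7 + 0.918/5.61×10^-7) = 0.1542 rad.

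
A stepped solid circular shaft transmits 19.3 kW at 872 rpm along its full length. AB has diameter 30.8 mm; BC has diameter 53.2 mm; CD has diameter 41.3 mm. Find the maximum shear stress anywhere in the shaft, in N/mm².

36.8 N/mm²

ω = 2π·872/60 = 91.32 rad/s, so T = P/ω = 19.3×10³ / 91.32 = 211.4 N·m.
Under the same torque, τ_max = 16T/(πd³) is largest where d is smallest — segment AB (d = 30.8 mm).
τ_max = 16·211.4/(π·(0.0308)³) = 3.684×10^7 Pa.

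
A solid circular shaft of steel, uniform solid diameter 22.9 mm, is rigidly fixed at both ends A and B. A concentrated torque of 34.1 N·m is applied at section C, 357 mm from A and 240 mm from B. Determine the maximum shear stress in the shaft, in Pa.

With uniform GJ and both ends fixed, compatibility θ_AC = θ_CB gives T_A·a = T_B·b, together with T_A + T_B = T₀.
T_A = T₀·b/(a+b) = 34.10·240/597.0 = 13.71 N·m; T_B = 20.39 N·m.
τ in each portion: τ_AC = 5.81×10^6 Pa, τ_CB = 8.65×10^6 Pa; maximum is in CB.
τ_max = T_CB·r/J = 20.39·0.0115/2.70×10^-8 = 8.648×10^6 Pa.

8.65e6 Pa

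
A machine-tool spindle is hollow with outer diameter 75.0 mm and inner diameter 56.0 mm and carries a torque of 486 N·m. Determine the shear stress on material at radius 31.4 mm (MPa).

7.13 MPa

J = π(d_o⁴ − d_i⁴)/32 = π(0.0750⁴ − 0.0560⁴)/32 = 2.141×10^-6 m⁴.
Shear stress varies linearly with radius: τ = T·r/J = 486.0 × 0.0314 / 2.141×10^-6 = 7.128×10^6 Pa.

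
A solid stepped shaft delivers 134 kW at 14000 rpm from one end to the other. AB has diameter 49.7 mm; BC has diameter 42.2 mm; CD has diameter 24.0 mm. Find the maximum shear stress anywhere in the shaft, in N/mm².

ω = 2π·14000/60 = 1466 rad/s, so T = P/ω = 134×10³ / 1466 = 91.40 N·m.
Under the same torque, τ_max = 16T/(πd³) is largest where d is smallest — segment CD (d = 24.0 mm).
τ_max = 16·91.40/(π·(0.0240)³) = 3.367×10^7 Pa.

33.7 N/mm²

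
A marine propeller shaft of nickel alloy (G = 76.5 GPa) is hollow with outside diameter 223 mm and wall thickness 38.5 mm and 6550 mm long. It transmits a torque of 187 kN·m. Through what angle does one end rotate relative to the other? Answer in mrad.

80.8 mrad

J = π(d_o⁴ − d_i⁴)/32 = π(0.223⁴ − 0.146⁴)/32 = 1.982×10^-4 m⁴.
θ = T·L/(G·J) = 187000 × 6.55 / (76.5×10⁹ × 1.982×10^-4) = 0.08079 rad.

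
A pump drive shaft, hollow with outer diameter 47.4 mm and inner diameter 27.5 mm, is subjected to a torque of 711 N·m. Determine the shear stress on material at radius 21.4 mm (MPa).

34.6 MPa

J = π(d_o⁴ − d_i⁴)/32 = π(0.0474⁴ − 0.0275⁴)/32 = 4.394×10^-7 m⁴.
Shear stress varies linearly with radius: τ = T·r/J = 711.0 × 0.0214 / 4.394×10^-7 = 3.463×10^7 Pa.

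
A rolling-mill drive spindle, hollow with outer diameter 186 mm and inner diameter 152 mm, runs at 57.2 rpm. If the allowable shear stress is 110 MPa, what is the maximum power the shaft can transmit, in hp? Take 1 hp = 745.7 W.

619 hp

J = π(d_o⁴ − d_i⁴)/32 = π(0.186⁴ − 0.152⁴)/32 = 6.510×10^-5 m⁴.
T_max = τ_allow·J/r = 1.10×10^8 × 6.510×10^-5 / 0.0930 = 77000 N·m.
ω = 2π·57.2/60 = 5.990 rad/s, so P_max = T_max·ω = 4.612×10^5 W.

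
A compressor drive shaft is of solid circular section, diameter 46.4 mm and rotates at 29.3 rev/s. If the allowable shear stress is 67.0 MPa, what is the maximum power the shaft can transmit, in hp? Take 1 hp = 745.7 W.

324 hp

J = πd⁴/32 = π(0.0464)⁴/32 = 4.551×10^-7 m⁴.
T_max = τ_allow·J/r = 6.70×10^7 × 4.551×10^-7 / 0.0232 = 1314 N·m.
ω = 2π·29.3 = 184.1 rad/s, so P_max = T_max·ω = 2.419×10^5 W.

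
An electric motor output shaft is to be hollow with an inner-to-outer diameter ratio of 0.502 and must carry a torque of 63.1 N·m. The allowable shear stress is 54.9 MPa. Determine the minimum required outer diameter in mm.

For a hollow shaft with d_i/d_o = 0.502: τ_max = 16T/(π d_o³ (1−k⁴)), so d_o = [16T/(π τ_allow (1−k⁴))]^(1/3) = [16·63.10/(π·5.49×10^7·0.9365)]^(1/3) = 0.01842 m.

18.4 mm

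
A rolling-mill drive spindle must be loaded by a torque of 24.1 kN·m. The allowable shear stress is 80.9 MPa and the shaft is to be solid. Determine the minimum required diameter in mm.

115 mm

For a solid shaft τ_max = 16T/(πd³), so d = (16T/(π τ_allow))^(1/3) = (16·24100/(π·8.09×10^7))^(1/3) = 0.1149 m.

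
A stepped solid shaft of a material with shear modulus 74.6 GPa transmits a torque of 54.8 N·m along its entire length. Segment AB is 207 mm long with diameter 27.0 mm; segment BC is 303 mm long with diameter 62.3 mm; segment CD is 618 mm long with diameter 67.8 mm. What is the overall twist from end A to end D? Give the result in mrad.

J_AB = π(0.0270)⁴/32 = 5.22×10^-8 m⁴; J_BC = π(0.0623)⁴/32 = 1.48×10^-6 m⁴; J_CD = π(0.0678)⁴/32 = 2.07×10^-6 m⁴.
θ = (T/G)·Σ L_i/J_i = (54.80/74.6×10⁹)·(0.207/5.22×10^-8 + 0.303/1.48×10^-6 + 0.618/2.07×10^-6) = 3.284×10^-3 rad.

3.28 mrad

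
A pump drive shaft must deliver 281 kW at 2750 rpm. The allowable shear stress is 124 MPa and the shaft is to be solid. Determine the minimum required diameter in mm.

34.2 mm

ω = 2π·2750/60 = 288.0 rad/s, so T = P/ω = 281×10³ / 288.0 = 975.8 N·m.
For a solid shaft τ_max = 16T/(πd³), so d = (16T/(π τ_allow))^(1/3) = (16·975.8/(π·1.24×10^8))^(1/3) = 0.03422 m.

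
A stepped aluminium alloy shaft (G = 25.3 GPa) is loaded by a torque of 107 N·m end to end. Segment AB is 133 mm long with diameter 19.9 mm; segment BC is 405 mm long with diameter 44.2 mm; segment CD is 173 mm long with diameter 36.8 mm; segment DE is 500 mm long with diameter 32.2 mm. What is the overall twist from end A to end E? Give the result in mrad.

65.2 mrad

J_AB = π(0.0199)⁴/32 = 1.54×10^-8 m⁴; J_BC = π(0.0442)⁴/32 = 3.75×10^-7 m⁴; J_CD = π(0.0368)⁴/32 = 1.80×10^-7 m⁴; J_DE = π(0.0322)⁴/32 = 1.06×10^-7 m⁴.
θ = (T/G)·Σ L_i/J_i = (107.0/25.3×10⁹)·(0.133/1.54×10^-8 + 0.405/3.75×10^-7 + 0.173/1.80×10^-7 + 0.500/1.06×10^-7) = 0.06521 rad.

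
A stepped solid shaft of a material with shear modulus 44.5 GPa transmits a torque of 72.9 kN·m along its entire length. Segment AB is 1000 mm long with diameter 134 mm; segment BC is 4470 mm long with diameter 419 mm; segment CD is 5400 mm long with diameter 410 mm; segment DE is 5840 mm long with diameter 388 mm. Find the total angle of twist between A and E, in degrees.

3.53°

J_AB = π(0.134)⁴/32 = 3.17×10^-5 m⁴; J_BC = π(0.419)⁴/32 = 3.03×10^-3 m⁴; J_CD = π(0.410)⁴/32 = 2.77×10^-3 m⁴; J_DE = π(0.388)⁴/32 = 2.22×10^-3 m⁴.
θ = (T/G)·Σ L_i/J_i = (72900/44.5×10⁹)·(1.00/3.17×10^-5 + 4.47/3.03×10^-3 + 5.40/2.77×10^-3 + 5.84/2.22×10^-3) = 0.06166 rad.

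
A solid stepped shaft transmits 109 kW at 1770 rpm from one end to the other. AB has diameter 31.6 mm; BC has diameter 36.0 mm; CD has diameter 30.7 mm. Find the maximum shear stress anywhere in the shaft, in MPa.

104 MPa

ω = 2π·1770/60 = 185.4 rad/s, so T = P/ω = 109×10³ / 185.4 = 588.1 N·m.
Under the same torque, τ_max = 16T/(πd³) is largest where d is smallest — segment CD (d = 30.7 mm).
τ_max = 16·588.1/(π·(0.0307)³) = 1.035×10^8 Pa.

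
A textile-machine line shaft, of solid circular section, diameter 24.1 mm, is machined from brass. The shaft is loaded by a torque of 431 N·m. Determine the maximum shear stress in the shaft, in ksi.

J = πd⁴/32 = π(0.0241)⁴/32 = 3.312×10^-8 m⁴.
τ_max = T·r/J = 431.0 × 0.0120 / 3.312×10^-8 = 1.568×10^8 Pa.

22.7 ksi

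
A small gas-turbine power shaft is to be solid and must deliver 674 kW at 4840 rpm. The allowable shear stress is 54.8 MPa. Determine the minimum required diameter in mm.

ω = 2π·4840/60 = 506.8 rad/s, so T = P/ω = 674×10³ / 506.8 = 1330 N·m.
For a solid shaft τ_max = 16T/(πd³), so d = (16T/(π τ_allow))^(1/3) = (16·1330/(π·5.48×10^7))^(1/3) = 0.04981 m.

49.8 mm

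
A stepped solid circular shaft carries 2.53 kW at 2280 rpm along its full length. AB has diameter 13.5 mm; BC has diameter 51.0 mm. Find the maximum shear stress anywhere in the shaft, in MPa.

21.9 MPa

ω = 2π·2280/60 = 238.8 rad/s, so T = P/ω = 2.53×10³ / 238.8 = 10.60 N·m.
Under the same torque, τ_max = 16T/(πd³) is largest where d is smallest — segment AB (d = 13.5 mm).
τ_max = 16·10.60/(π·(0.0135)³) = 2.193×10^7 Pa.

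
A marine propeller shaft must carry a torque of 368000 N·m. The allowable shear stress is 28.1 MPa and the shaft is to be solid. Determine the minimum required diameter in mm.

406 mm

For a solid shaft τ_max = 16T/(πd³), so d = (16T/(π τ_allow))^(1/3) = (16·368000/(π·2.81×10^7))^(1/3) = 0.4055 m.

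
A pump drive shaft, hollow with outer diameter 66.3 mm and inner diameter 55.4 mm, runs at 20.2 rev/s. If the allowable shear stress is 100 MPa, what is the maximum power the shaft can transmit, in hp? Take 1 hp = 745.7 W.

J = π(d_o⁴ − d_i⁴)/32 = π(0.0663⁴ − 0.0554⁴)/32 = 9.722×10^-7 m⁴.
T_max = τ_allow·J/r = 1.00×10^8 × 9.722×10^-7 / 0.0331 = 2933 N·m.
ω = 2π·20.2 = 126.9 rad/s, so P_max = T_max·ω = 3.722×10^5 W.

499 hp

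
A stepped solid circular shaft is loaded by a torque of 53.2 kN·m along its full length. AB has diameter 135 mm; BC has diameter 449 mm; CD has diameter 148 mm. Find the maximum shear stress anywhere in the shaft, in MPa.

Under the same torque, τ_max = 16T/(πd³) is largest where d is smallest — segment AB (d = 135 mm).
τ_max = 16·53200/(π·(0.135)³) = 1.101×10^8 Pa.

110 MPa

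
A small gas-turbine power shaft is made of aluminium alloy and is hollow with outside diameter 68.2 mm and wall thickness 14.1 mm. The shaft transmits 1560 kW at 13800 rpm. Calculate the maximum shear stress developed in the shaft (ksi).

ω = 2π·13800/60 = 1445 rad/s, so T = P/ω = 1560×10³ / 1445 = 1079 N·m.
J = π(d_o⁴ − d_i⁴)/32 = π(0.0682⁴ − 0.0400⁴)/32 = 1.873×10^-6 m⁴.
τ_max = T·r/J = 1079 × 0.0341 / 1.873×10^-6 = 1.966×10^7 Pa.

2.85 ksi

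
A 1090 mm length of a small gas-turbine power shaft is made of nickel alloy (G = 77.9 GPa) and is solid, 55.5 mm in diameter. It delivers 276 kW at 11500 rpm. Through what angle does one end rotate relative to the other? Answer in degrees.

ω = 2π·11500/60 = 1204 rad/s, so T = P/ω = 276×10³ / 1204 = 229.2 N·m.
J = πd⁴/32 = π(0.0555)⁴/32 = 9.315×10^-7 m⁴.
θ = T·L/(G·J) = 229.2 × 1.09 / (77.9×10⁹ × 9.315×10^-7) = 3.443×10^-3 rad.

0.197°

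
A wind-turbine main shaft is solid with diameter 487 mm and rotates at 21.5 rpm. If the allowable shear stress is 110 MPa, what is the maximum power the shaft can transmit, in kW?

J = πd⁴/32 = π(0.487)⁴/32 = 5.522×10^-3 m⁴.
T_max = τ_allow·J/r = 1.10×10^8 × 5.522×10^-3 / 0.243 = 2.495e6 N·m.
ω = 2π·21.5/60 = 2.251 rad/s, so P_max = T_max·ω = 5.617×10^6 W.

5620 kW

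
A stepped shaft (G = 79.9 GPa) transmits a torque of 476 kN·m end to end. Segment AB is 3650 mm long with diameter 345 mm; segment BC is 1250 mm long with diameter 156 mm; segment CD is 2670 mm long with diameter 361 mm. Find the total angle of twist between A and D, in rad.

J_AB = π(0.345)⁴/32 = 1.39×10^-3 m⁴; J_BC = π(0.156)⁴/32 = 5.81×10^-5 m⁴; J_CD = π(0.361)⁴/32 = 1.67×10^-3 m⁴.
θ = (T/G)·Σ L_i/J_i = (476000/79.9×10⁹)·(3.65/1.39×10^-3 + 1.25/5.81×10^-5 + 2.67/1.67×10^-3) = 0.1533 rad.

0.153 rad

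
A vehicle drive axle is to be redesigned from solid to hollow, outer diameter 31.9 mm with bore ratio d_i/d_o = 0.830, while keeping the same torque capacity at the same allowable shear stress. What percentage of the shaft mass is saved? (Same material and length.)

Equal τ_max and T ⇒ the solid shaft needs d_s³ = d_o³(1−k⁴), so d_s = 31.9·(1−0.830⁴)^(1/3) = 25.74 mm.
Area ratio A_h/A_s = d_o²(1−k²)/d_s² = (1−k²)/(1−k⁴)^(2/3) = 0.4778.
Mass saving = 1 − 0.4778 = 52.2 %.

52.2 %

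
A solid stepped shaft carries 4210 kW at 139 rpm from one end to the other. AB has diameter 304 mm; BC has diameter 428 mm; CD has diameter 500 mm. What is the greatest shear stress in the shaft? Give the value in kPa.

52400 kPa

ω = 2π·139/60 = 14.56 rad/s, so T = P/ω = 4210×10³ / 14.56 = 289200 N·m.
Under the same torque, τ_max = 16T/(πd³) is largest where d is smallest — segment AB (d = 304 mm).
τ_max = 16·289200/(π·(0.304)³) = 5.243×10^7 Pa.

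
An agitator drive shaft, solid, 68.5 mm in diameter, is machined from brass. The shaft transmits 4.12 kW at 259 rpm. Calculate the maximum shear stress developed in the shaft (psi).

ω = 2π·259/60 = 27.12 rad/s, so T = P/ω = 4.12×10³ / 27.12 = 151.9 N·m.
J = πd⁴/32 = π(0.0685)⁴/32 = 2.162×10^-6 m⁴.
τ_max = T·r/J = 151.9 × 0.0343 / 2.162×10^-6 = 2.407×10^6 Pa.

349 psi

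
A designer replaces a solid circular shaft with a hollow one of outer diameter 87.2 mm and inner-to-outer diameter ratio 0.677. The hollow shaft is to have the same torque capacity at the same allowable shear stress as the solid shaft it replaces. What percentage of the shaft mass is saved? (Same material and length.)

Equal τ_max and T ⇒ the solid shaft needs d_s³ = d_o³(1−k⁴), so d_s = 87.2·(1−0.677⁴)^(1/3) = 80.61 mm.
Area ratio A_h/A_s = d_o²(1−k²)/d_s² = (1−k²)/(1−k⁴)^(2/3) = 0.6339.
Mass saving = 1 − 0.6339 = 36.6 %.

36.6 %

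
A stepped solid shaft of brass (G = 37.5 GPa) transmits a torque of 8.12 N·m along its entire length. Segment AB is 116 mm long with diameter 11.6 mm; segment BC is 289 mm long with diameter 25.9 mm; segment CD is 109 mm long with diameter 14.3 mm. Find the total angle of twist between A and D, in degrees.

1.22°

J_AB = π(0.0116)⁴/32 = 1.78×10^-9 m⁴; J_BC = π(0.0259)⁴/32 = 4.42×10^-8 m⁴; J_CD = π(0.0143)⁴/32 = 4.11×10^-9 m⁴.
θ = (T/G)·Σ L_i/J_i = (8.120/37.5×10⁹)·(0.116/1.78×10^-9 + 0.289/4.42×10^-8 + 0.109/4.11×10^-9) = 0.02130 rad.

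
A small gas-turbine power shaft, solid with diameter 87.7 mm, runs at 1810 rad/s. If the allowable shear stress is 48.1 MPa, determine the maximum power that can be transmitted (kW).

11500 kW

J = πd⁴/32 = π(0.0877)⁴/32 = 5.808×10^-6 m⁴.
T_max = τ_allow·J/r = 4.81×10^7 × 5.808×10^-6 / 0.0439 = 6371 N·m.
ω = 1810 rad/s, so P_max = T_max·ω = 1.153×10^7 W.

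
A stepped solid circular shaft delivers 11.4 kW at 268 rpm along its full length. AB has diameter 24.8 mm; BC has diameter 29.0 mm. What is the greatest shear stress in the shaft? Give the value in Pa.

1.36e8 Pa

ω = 2π·268/60 = 28.06 rad/s, so T = P/ω = 11.4×10³ / 28.06 = 406.2 N·m.
Under the same torque, τ_max = 16T/(πd³) is largest where d is smallest — segment AB (d = 24.8 mm).
τ_max = 16·406.2/(π·(0.0248)³) = 1.356×10^8 Pa.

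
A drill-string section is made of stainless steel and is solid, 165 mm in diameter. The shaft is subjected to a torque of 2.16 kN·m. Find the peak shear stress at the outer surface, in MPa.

J = πd⁴/32 = π(0.165)⁴/32 = 7.277×10^-5 m⁴.
τ_max = T·r/J = 2160 × 0.0825 / 7.277×10^-5 = 2.449×10^6 Pa.

2.45 MPa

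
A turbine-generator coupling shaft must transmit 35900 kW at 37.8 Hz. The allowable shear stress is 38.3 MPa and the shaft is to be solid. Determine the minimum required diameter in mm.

272 mm

ω = 2π·37.8 = 237.5 rad/s, so T = P/ω = 35900×10³ / 237.5 = 151200 N·m.
For a solid shaft τ_max = 16T/(πd³), so d = (16T/(π τ_allow))^(1/3) = (16·151200/(π·3.83×10^7))^(1/3) = 0.2719 m.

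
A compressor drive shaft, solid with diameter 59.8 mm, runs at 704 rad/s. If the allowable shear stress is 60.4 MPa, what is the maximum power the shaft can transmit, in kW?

1790 kW

J = πd⁴/32 = π(0.0598)⁴/32 = 1.255×10^-6 m⁴.
T_max = τ_allow·J/r = 6.04×10^7 × 1.255×10^-6 / 0.0299 = 2536 N·m.
ω = 704 rad/s, so P_max = T_max·ω = 1.785×10^6 W.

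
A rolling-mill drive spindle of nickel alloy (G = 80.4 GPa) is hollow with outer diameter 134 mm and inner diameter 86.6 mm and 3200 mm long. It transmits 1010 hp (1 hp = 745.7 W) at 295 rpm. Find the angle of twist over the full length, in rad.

0.0371 rad

ω = 2π·295/60 = 30.89 rad/s, so T = P/ω = 1010×745.7 / 30.89 = 24380 N·m.
J = π(d_o⁴ − d_i⁴)/32 = π(0.134⁴ − 0.0866⁴)/32 = 2.613×10^-5 m⁴.
θ = T·L/(G·J) = 24380 × 3.20 / (80.4×10⁹ × 2.613×10^-5) = 0.03713 rad.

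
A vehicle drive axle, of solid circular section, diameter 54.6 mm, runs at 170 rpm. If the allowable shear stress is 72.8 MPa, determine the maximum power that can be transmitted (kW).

J = πd⁴/32 = π(0.0546)⁴/32 = 8.725×10^-7 m⁴.
T_max = τ_allow·J/r = 7.28×10^7 × 8.725×10^-7 / 0.0273 = 2327 N·m.
ω = 2π·170/60 = 17.80 rad/s, so P_max = T_max·ω = 4.142×10^4 W.

41.4 kW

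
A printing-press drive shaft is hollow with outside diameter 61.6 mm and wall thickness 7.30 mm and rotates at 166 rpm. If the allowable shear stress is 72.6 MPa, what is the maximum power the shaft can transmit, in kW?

38.3 kW

J = π(d_o⁴ − d_i⁴)/32 = π(0.0616⁴ − 0.0470⁴)/32 = 9.345×10^-7 m⁴.
T_max = τ_allow·J/r = 7.26×10^7 × 9.345×10^-7 / 0.0308 = 2203 N·m.
ω = 2π·166/60 = 17.38 rad/s, so P_max = T_max·ω = 3.829×10^4 W.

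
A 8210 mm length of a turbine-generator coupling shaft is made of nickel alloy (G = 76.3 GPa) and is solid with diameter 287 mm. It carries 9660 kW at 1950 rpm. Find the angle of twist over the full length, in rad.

ω = 2π·1950/60 = 204.2 rad/s, so T = P/ω = 9660×10³ / 204.2 = 47310 N·m.
J = πd⁴/32 = π(0.287)⁴/32 = 6.661×10^-4 m⁴.
θ = T·L/(G·J) = 47310 × 8.21 / (76.3×10⁹ × 6.661×10^-4) = 7.642×10^-3 rad.

0.00764 rad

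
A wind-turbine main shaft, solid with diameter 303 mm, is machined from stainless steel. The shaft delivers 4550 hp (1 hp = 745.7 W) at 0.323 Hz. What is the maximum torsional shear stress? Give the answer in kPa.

ω = 2π·0.323 = 2.029 rad/s, so T = P/ω = 4550×745.7 / 2.029 = 1.672e6 N·m.
J = πd⁴/32 = π(0.303)⁴/32 = 8.275×10^-4 m⁴.
τ_max = T·r/J = 1.672e6 × 0.151 / 8.275×10^-4 = 3.061×10^8 Pa.

306000 kPa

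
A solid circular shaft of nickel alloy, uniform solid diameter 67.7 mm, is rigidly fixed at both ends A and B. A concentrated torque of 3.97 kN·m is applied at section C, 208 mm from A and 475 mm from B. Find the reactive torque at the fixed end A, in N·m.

2760 N·m

With uniform GJ and both ends fixed, compatibility θ_AC = θ_CB gives T_A·a = T_B·b, together with T_A + T_B = T₀.
T_A = T₀·b/(a+b) = 3970·475/683.0 = 2761 N·m; T_B = 1209 N·m.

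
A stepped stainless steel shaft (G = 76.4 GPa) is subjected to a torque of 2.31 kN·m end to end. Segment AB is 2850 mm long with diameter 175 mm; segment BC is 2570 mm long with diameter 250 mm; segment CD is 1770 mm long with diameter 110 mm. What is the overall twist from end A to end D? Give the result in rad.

J_AB = π(0.175)⁴/32 = 9.21×10^-5 m⁴; J_BC = π(0.250)⁴/32 = 3.83×10^-4 m⁴; J_CD = π(0.110)⁴/32 = 1.44×10^-5 m⁴.
θ = (T/G)·Σ L_i/J_i = (2310/76.4×10⁹)·(2.85/9.21×10^-5 + 2.57/3.83×10^-4 + 1.77/1.44×10^-5) = 4.862×10^-3 rad.

0.00486 rad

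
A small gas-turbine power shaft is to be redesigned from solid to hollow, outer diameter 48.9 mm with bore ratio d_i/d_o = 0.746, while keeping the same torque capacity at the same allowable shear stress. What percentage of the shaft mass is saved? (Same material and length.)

43.2 %

Equal τ_max and T ⇒ the solid shaft needs d_s³ = d_o³(1−k⁴), so d_s = 48.9·(1−0.746⁴)^(1/3) = 43.22 mm.
Area ratio A_h/A_s = d_o²(1−k²)/d_s² = (1−k²)/(1−k⁴)^(2/3) = 0.5678.
Mass saving = 1 − 0.5678 = 43.2 %.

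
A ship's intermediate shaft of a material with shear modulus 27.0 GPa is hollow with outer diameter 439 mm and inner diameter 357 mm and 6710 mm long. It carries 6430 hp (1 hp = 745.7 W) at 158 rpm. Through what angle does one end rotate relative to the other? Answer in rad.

0.0351 rad

ω = 2π·158/60 = 16.55 rad/s, so T = P/ω = 6430×745.7 / 16.55 = 289800 N·m.
J = π(d_o⁴ − d_i⁴)/32 = π(0.439⁴ − 0.357⁴)/32 = 2.052×10^-3 m⁴.
θ = T·L/(G·J) = 289800 × 6.71 / (27.0×10⁹ × 2.052×10^-3) = 0.03510 rad.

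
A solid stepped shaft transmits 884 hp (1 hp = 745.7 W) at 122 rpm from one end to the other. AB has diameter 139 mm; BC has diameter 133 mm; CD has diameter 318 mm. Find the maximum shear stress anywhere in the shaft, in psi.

16200 psi

ω = 2π·122/60 = 12.78 rad/s, so T = P/ω = 884×745.7 / 12.78 = 51600 N·m.
Under the same torque, τ_max = 16T/(πd³) is largest where d is smallest — segment BC (d = 133 mm).
τ_max = 16·51600/(π·(0.133)³) = 1.117×10^8 Pa.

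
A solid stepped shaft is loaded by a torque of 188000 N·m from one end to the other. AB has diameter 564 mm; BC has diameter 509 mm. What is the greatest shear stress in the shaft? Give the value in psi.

1050 psi

Under the same torque, τ_max = 16T/(πd³) is largest where d is smallest — segment BC (d = 509 mm).
τ_max = 16·188000/(π·(0.509)³) = 7.261×10^6 Pa.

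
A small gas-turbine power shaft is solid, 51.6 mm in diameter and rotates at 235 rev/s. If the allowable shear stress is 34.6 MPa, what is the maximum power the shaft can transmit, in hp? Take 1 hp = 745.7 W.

1850 hp

J = πd⁴/32 = π(0.0516)⁴/32 = 6.960×10^-7 m⁴.
T_max = τ_allow·J/r = 3.46×10^7 × 6.960×10^-7 / 0.0258 = 933.4 N·m.
ω = 2π·235 = 1477 rad/s, so P_max = T_max·ω = 1.378×10^6 W.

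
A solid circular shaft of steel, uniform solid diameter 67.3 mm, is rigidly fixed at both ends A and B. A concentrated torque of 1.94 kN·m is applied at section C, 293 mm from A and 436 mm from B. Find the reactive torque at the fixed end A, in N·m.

With uniform GJ and both ends fixed, compatibility θ_AC = θ_CB gives T_A·a = T_B·b, together with T_A + T_B = T₀.
T_A = T₀·b/(a+b) = 1940·436/729.0 = 1160 N·m; T_B = 779.7 N·m.

1160 N·m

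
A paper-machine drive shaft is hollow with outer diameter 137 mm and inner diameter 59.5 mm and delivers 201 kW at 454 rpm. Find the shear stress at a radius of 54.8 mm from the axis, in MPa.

6.95 MPa

ω = 2π·454/60 = 47.54 rad/s, so T = P/ω = 201×10³ / 47.54 = 4228 N·m.
J = π(d_o⁴ − d_i⁴)/32 = π(0.137⁴ − 0.0595⁴)/32 = 3.335×10^-5 m⁴.
Shear stress varies linearly with radius: τ = T·r/J = 4228 × 0.0548 / 3.335×10^-5 = 6.946×10^6 Pa.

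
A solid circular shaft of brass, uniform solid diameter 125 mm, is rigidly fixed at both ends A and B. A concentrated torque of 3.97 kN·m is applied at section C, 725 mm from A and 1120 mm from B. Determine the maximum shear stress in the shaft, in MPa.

With uniform GJ and both ends fixed, compatibility θ_AC = θ_CB gives T_A·a = T_B·b, together with T_A + T_B = T₀.
T_A = T₀·b/(a+b) = 3970·1120/1845 = 2410 N·m; T_B = 1560 N·m.
τ in each portion: τ_AC = 6.28×10^6 Pa, τ_CB = 4.07×10^6 Pa; maximum is in AC.
τ_max = T_AC·r/J = 2410·0.0625/2.40×10^-5 = 6.284×10^6 Pa.

6.28 MPa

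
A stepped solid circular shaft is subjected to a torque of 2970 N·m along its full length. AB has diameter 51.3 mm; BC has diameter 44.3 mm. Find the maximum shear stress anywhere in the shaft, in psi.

Under the same torque, τ_max = 16T/(πd³) is largest where d is smallest — segment BC (d = 44.3 mm).
τ_max = 16·2970/(π·(0.0443)³) = 1.740×10^8 Pa.

25200 psi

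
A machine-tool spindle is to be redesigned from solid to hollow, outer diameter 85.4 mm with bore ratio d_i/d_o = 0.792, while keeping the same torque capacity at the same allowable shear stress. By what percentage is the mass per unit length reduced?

Equal τ_max and T ⇒ the solid shaft needs d_s³ = d_o³(1−k⁴), so d_s = 85.4·(1−0.792⁴)^(1/3) = 72.29 mm.
Area ratio A_h/A_s = d_o²(1−k²)/d_s² = (1−k²)/(1−k⁴)^(2/3) = 0.5202.
Mass saving = 1 − 0.5202 = 48.0 %.

48.0 %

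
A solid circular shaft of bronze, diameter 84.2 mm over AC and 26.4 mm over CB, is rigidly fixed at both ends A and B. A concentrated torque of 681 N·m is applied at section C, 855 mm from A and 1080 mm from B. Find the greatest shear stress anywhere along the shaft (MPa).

Compatibility: T_A·a/J_AC = T_B·b/J_CB with T_A + T_B = T₀.
J_AC = 4.93×10^-6 m⁴, J_CB = 4.77×10^-8 m⁴, so T_A = T₀·(J_AC/a)/((J_AC/a)+(J_CB/b)) = 675.8 N·m, T_B = 5.171 N·m.
τ in each portion: τ_AC = 5.77×10^6 Pa, τ_CB = 1.43×10^6 Pa; maximum is in AC.
τ_max = T_AC·r/J = 675.8·0.0421/4.93×10^-6 = 5.766×10^6 Pa.

5.77 MPa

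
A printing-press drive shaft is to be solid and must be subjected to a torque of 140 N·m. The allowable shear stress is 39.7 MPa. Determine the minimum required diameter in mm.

26.2 mm

For a solid shaft τ_max = 16T/(πd³), so d = (16T/(π τ_allow))^(1/3) = (16·140.0/(π·3.97×10^7))^(1/3) = 0.02619 m.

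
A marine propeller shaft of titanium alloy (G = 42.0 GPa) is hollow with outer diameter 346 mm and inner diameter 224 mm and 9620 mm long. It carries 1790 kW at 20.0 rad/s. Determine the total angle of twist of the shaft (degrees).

ω = 20.0 rad/s, so T = P/ω = 1790×10³ / 20.00 = 89500 N·m.
J = π(d_o⁴ − d_i⁴)/32 = π(0.346⁴ − 0.224⁴)/32 = 1.160×10^-3 m⁴.
θ = T·L/(G·J) = 89500 × 9.62 / (42.0×10⁹ × 1.160×10^-3) = 0.01767 rad.

1.01°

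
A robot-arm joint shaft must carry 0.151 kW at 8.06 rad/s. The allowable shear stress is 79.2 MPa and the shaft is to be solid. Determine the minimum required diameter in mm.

10.6 mm

ω = 8.06 rad/s, so T = P/ω = 0.151×10³ / 8.060 = 18.73 N·m.
For a solid shaft τ_max = 16T/(πd³), so d = (16T/(π τ_allow))^(1/3) = (16·18.73/(π·7.92×10^7))^(1/3) = 0.01064 m.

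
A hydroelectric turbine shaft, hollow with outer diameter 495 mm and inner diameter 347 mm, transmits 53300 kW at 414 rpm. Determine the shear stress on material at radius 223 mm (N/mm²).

61.3 N/mm²

ω = 2π·414/60 = 43.35 rad/s, so T = P/ω = 53300×10³ / 43.35 = 1.229e6 N·m.
J = π(d_o⁴ − d_i⁴)/32 = π(0.495⁴ − 0.347⁴)/32 = 4.471×10^-3 m⁴.
Shear stress varies linearly with radius: τ = T·r/J = 1.229e6 × 0.223 / 4.471×10^-3 = 6.132×10^7 Pa.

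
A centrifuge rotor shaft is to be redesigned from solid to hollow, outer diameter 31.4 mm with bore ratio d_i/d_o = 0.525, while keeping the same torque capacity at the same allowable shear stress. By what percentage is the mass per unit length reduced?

23.6 %

Equal τ_max and T ⇒ the solid shaft needs d_s³ = d_o³(1−k⁴), so d_s = 31.4·(1−0.525⁴)^(1/3) = 30.58 mm.
Area ratio A_h/A_s = d_o²(1−k²)/d_s² = (1−k²)/(1−k⁴)^(2/3) = 0.7636.
Mass saving = 1 − 0.7636 = 23.6 %.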